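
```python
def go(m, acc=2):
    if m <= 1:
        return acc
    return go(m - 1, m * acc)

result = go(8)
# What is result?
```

Accumulator trace (n, acc): (8, 2) -> (7, 16) -> (6, 112) -> (5, 672) -> (4, 3360) -> (3, 13440) -> (2, 40320) -> (1, 80640) -> return 80640

Answer: 80640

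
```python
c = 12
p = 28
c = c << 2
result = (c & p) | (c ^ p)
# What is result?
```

Trace:
`c = 12` → c = 12
`p = 28` → p = 28
`c = c << 2` → c = 48
`result = (c & p) | (c ^ p)` → result = 60
So result = 60

Answer: 60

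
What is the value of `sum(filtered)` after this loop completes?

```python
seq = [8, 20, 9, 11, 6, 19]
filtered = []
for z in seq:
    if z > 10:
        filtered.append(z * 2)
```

Sum of doubled values > 10
`filtered` takes the values: [] → [40] → [40, 22] → [40, 22, 38]
So `sum(filtered)` = 100

Answer: 100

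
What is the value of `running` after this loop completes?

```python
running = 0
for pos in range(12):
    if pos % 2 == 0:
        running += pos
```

Sum of even numbers 0 to 11
`running` takes the values: 0 → 2 → 6 → 12 → 20 → 30

Answer: 30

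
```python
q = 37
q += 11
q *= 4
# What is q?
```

Trace:
`q = 37` → q = 37
`q += 11` → q = 48
`q *= 4` → q = 192
So q = 192

Answer: 192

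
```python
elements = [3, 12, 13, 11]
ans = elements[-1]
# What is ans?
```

Trace:
`elements = [3, 12, 13, 11]` → elements = [3, 12, 13, 11]
`ans = elements[-1]` → ans = 11
So ans = 11

Answer: 11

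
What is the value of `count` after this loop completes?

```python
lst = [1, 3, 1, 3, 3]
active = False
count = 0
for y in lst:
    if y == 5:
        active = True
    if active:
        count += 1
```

Count elements after first 5 in [1, 3, 1, 3, 3]
`count` takes the values: 0

Answer: 0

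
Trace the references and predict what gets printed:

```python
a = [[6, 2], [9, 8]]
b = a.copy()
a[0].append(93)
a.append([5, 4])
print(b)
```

Key concept: shallow copy with nested lists.
Step by step:
`a = [[6, 2], [9, 8]]` → a = [[6, 2], [9, 8]]
`b = a.copy()` → b = [[6, 2], [9, 8]]
`a[0].append(93)` → a = [[6, 2, 93], [9, 8]]; b = [[6, 2, 93], [9, 8]]
`a.append([5, 4])` → a = [[6, 2, 93], [9, 8], [5, 4]]
`print(b)` → prints [[6, 2, 93], [9, 8]]

Answer: [[6, 2, 93], [9, 8]]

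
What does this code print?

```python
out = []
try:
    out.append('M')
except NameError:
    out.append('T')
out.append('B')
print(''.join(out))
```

Execution trace: 'M' (try body, no exception) → 'B' (after the try/except). Output: MB

Answer: MB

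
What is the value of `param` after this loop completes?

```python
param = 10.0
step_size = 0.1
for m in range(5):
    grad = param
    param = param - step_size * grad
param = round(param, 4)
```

Gradient descent: w = 10.0 * (1 - 0.1)^5
`param` takes the values: 10.0 → 9.0 → 8.1 → 7.29 → 6.561 → 5.9049

Answer: 5.9049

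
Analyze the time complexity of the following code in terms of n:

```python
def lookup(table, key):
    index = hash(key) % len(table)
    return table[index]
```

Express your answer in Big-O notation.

This is Hash table lookup (average case). Time complexity: O(1).

Answer: O(1)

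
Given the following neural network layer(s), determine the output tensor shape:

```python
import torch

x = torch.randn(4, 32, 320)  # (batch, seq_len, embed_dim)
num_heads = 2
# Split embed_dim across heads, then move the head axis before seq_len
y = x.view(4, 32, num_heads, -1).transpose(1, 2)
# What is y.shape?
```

Input: (4, 32, 320) -> head_dim = 320 // 2 = 160; after view: (4, 32, 2, 160) -> after transpose(1, 2): (4, 2, 32, 160) -> Output: (4, 2, 32, 160)

Answer: (4, 2, 32, 160)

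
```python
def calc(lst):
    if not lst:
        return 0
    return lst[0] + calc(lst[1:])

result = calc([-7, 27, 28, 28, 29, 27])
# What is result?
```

(-7) + 27 + 28 + 28 + 29 + 27 + 0 = 132

Answer: 132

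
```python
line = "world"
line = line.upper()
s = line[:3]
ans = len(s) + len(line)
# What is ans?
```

Trace:
`line = "world"` → line = 'world'
`line = line.upper()` → line = 'WORLD'
`s = line[:3]` → s = 'WOR'
`ans = len(s) + len(line)` → ans = 8
So ans = 8

Answer: 8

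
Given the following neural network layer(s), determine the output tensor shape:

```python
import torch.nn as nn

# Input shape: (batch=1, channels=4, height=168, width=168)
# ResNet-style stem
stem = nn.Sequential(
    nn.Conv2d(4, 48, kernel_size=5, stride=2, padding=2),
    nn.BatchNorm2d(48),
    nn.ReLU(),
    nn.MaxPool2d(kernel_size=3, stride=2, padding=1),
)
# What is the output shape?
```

Input: (1, 4, 168, 168) -> after Conv2d 5x5 stride=2: (1, 48, 84, 84) -> Output: (1, 48, 42, 42)

Answer: (1, 48, 42, 42)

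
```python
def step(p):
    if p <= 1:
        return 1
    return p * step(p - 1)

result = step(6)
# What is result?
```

step(6) = 6 * 5 * 4 * 3 * 2 * 1 = 720

Answer: 720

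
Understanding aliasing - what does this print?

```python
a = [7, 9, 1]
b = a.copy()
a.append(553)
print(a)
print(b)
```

Key concept: list.copy() creates independent copy.
Step by step:
`a = [7, 9, 1]` → a = [7, 9, 1]
`b = a.copy()` → b = [7, 9, 1]
`a.append(553)` → a = [7, 9, 1, 553]
`print(a)` → prints [7, 9, 1, 553]
`print(b)` → prints [7, 9, 1]

Answer:
[7, 9, 1, 553]
[7, 9, 1]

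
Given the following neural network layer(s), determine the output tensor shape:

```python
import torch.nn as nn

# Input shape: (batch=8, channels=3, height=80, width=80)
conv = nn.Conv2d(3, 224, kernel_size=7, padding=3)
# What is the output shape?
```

Input: (8, 3, 80, 80) -> Output: (8, 224, 80, 80)

Answer: (8, 224, 80, 80)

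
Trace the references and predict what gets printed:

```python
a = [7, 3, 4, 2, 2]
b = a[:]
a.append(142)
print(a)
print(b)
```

Key concept: slice [:] creates copy.
Step by step:
`a = [7, 3, 4, 2, 2]` → a = [7, 3, 4, 2, 2]
`b = a[:]` → b = [7, 3, 4, 2, 2]
`a.append(142)` → a = [7, 3, 4, 2, 2, 142]
`print(a)` → prints [7, 3, 4, 2, 2, 142]
`print(b)` → prints [7, 3, 4, 2, 2]

Answer:
[7, 3, 4, 2, 2, 142]
[7, 3, 4, 2, 2]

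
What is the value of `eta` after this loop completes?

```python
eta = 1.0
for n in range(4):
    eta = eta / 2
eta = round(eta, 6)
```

Halving LR 4 times: 1 / 2^4
`eta` takes the values: 1.0 → 0.5 → 0.25 → 0.125 → 0.0625

Answer: 0.0625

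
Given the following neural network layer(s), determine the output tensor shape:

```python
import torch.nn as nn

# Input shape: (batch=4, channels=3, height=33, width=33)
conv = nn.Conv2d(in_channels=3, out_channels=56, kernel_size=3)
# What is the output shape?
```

Input: (4, 3, 33, 33) -> Output: (4, 56, 31, 31)

Answer: (4, 56, 31, 31)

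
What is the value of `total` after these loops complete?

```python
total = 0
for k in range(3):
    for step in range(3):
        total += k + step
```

Sum of all k+step for k,step in 3x3
`total` takes the values: 0 → 1 → 3 → 4 → 6 → 9 → 11 → 14 → 18

Answer: 18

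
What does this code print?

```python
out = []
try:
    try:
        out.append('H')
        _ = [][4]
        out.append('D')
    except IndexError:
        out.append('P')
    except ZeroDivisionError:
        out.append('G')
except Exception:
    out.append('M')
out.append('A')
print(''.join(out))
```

Execution trace: 'H' (inner try body) → 'P' (inner except IndexError) → 'A' (after the try/except). Output: HPA

Answer: HPA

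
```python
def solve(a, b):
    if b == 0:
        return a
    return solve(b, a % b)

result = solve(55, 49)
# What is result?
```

solve(55, 49) -> solve(49, 6) -> solve(6, 1) -> solve(1, 0) -> 1

Answer: 1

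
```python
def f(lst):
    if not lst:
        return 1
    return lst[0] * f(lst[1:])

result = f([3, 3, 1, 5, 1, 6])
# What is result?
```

Product over [3, 3, 1, 5, 1, 6] = 3 * 3 * 1 * 5 * 1 * 6 = 270

Answer: 270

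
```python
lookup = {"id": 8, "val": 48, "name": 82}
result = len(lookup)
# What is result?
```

Trace:
`lookup = {"id": 8, "val": 48, "name": 82}` → lookup = {'id': 8, 'val': 48, 'name': 82}
`result = len(lookup)` → result = 3
So result = 3

Answer: 3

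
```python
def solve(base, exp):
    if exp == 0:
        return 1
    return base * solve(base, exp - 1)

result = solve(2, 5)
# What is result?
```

solve(2, 5) = 2 * 2 * 2 * 2 * 2 = 32

Answer: 32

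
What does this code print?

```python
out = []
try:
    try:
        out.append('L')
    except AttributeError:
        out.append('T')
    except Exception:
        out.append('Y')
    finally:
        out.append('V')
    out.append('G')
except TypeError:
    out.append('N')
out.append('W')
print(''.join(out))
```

Execution trace: 'L' (inner try body, no exception) → 'V' (inner finally) → 'G' (try body, no exception) → 'W' (after the try/except). Output: LVGW

Answer: LVGW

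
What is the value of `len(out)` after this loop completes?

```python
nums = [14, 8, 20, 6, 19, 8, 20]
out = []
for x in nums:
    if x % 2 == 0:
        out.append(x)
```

Count even numbers in [14, 8, 20, 6, 19, 8, 20]
`out` takes the values: [] → [14] → [14, 8] → [14, 8, 20] → [14, 8, 20, 6] → [14, 8, 20, 6, 8] → [14, 8, 20, 6, 8, 20]
So `len(out)` = 6

Answer: 6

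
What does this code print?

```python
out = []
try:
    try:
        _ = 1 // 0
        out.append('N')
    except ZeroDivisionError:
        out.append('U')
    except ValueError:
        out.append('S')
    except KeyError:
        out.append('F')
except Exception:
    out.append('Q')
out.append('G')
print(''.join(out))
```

Execution trace: 'U' (inner except ZeroDivisionError) → 'G' (after the try/except). Output: UG

Answer: UG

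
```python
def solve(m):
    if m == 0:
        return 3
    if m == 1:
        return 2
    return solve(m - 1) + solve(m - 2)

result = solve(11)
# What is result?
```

Build up from base cases: solve(0)=3, solve(1)=2, solve(2)=5, solve(3)=7, solve(4)=12, solve(5)=19, solve(6)=31, ..., solve(11)=343

Answer: 343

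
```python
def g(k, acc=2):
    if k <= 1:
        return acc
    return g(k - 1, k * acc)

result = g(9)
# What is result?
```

Accumulator trace (n, acc): (9, 2) -> (8, 18) -> (7, 144) -> (6, 1008) -> (5, 6048) -> (4, 30240) -> (3, 120960) -> (2, 362880) -> (1, 725760) -> return 725760

Answer: 725760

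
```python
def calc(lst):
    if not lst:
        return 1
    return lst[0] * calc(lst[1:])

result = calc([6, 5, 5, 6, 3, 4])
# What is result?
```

Product over [6, 5, 5, 6, 3, 4] = 6 * 5 * 5 * 6 * 3 * 4 = 10800

Answer: 10800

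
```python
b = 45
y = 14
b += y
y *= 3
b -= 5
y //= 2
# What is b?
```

Trace:
`b = 45` → b = 45
`y = 14` → y = 14
`b += y` → b = 59
`y *= 3` → y = 42
`b -= 5` → b = 54
`y //= 2` → y = 21
So b = 54

Answer: 54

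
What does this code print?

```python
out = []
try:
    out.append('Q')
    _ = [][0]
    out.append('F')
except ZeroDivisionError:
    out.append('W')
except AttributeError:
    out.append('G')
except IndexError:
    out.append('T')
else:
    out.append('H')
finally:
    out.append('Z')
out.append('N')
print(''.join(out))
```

Execution trace: 'Q' (try body) → 'T' (except IndexError) → 'Z' (finally) → 'N' (after the try/except). Output: QTZN

Answer: QTZN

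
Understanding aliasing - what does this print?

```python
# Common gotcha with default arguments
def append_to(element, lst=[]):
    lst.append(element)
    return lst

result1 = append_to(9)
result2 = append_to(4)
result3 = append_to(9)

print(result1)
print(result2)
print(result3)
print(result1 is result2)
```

Key concept: mutable default argument gotcha.
Step by step:
`result1 = append_to(9)` → result1 = [9]
`result2 = append_to(4)` → result1 = [9, 4] (same object as result2); result2 = [9, 4] (same object as result1)
`result3 = append_to(9)` → result1 = [9, 4, 9] (same object as result2, result3); result2 = [9, 4, 9] (same object as result1, result3); result3 = [9, 4, 9] (same object as result1, result2)
`print(result1)` → prints [9, 4, 9]
`print(result2)` → prints [9, 4, 9]
`print(result3)` → prints [9, 4, 9]
`print(result1 is result2)` → prints True

Answer:
[9, 4, 9]
[9, 4, 9]
[9, 4, 9]
True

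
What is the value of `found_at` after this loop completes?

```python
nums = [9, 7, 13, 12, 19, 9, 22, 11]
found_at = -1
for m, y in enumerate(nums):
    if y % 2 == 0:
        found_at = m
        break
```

First even number index in [9, 7, 13, 12, 19, 9, 22, 11]
`found_at` takes the values: -1 → 3

Answer: 3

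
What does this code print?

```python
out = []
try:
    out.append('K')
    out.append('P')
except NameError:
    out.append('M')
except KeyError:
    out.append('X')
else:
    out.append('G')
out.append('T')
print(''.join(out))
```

Execution trace: 'K' (try body) → 'P' (try body, no exception) → 'G' (else) → 'T' (after the try/except). Output: KPGT

Answer: KPGT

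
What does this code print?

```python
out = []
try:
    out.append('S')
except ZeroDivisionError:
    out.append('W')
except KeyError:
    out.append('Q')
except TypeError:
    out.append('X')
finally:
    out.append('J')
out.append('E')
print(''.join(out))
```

Execution trace: 'S' (try body, no exception) → 'J' (finally) → 'E' (after the try/except). Output: SJE

Answer: SJE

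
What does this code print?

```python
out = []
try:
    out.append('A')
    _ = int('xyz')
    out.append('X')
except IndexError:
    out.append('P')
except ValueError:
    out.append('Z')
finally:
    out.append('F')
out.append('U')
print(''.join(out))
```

Execution trace: 'A' (try body) → 'Z' (except ValueError) → 'F' (finally) → 'U' (after the try/except). Output: AZFU

Answer: AZFU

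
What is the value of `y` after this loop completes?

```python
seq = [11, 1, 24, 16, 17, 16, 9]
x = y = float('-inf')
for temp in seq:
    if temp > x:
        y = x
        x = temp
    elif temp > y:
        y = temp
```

Second largest (with repeats) in [11, 1, 24, 16, 17, 16, 9]
`y` takes the values: -inf → 1 → 11 → 16 → 17

Answer: 17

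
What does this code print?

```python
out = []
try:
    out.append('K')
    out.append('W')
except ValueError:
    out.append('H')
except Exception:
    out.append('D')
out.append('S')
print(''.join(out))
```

Execution trace: 'K' (try body) → 'W' (try body, no exception) → 'S' (after the try/except). Output: KWS

Answer: KWS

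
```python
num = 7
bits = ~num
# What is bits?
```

Trace:
`num = 7` → num = 7
`bits = ~num` → bits = -8
So bits = -8

Answer: -8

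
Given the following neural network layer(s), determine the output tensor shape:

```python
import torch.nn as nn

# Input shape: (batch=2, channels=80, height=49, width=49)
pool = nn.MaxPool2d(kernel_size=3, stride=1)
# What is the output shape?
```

Input: (2, 80, 49, 49) -> Output: (2, 80, 47, 47)

Answer: (2, 80, 47, 47)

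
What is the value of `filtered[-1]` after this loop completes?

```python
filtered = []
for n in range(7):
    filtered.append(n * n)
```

Last element of squares 0 to 6
`filtered` takes the values: [] → [0] → [0, 1] → [0, 1, 4] → [0, 1, 4, 9] → [0, 1, 4, 9, 16] → [0, 1, 4, 9, 16, 25] → [0, 1, 4, 9, 16, 25, 36]
So `filtered[-1]` = 36

Answer: 36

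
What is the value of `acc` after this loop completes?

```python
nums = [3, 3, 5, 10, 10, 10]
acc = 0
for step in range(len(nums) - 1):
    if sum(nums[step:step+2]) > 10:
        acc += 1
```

Count windows with sum > 10
`acc` takes the values: 0 → 1 → 2 → 3

Answer: 3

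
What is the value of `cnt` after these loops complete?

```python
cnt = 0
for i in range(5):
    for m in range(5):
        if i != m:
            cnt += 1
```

5² - 5 (exclude diagonal)
`cnt` takes the values: 0 → 1 → 2 → 3 → 4 → 5 → 6 → 7 → 8 → 9 → 10 → 11 → 12 → 13 → 14 → 15 → 16 → 17 → 18 → 19 → 20

Answer: 20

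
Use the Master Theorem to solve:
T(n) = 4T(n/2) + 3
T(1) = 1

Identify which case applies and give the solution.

a=4, b=2, f(n)=3. log_2(4) = 2. Since c=0 < 2, Case 1 applies: T(n) = Θ(n^log_b(a)) = O(n^2).

Answer: O(n^2) - Case 1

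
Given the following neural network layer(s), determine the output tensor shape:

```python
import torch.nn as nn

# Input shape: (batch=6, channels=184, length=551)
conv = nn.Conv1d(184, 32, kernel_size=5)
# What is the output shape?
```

Input: (6, 184, 551) -> Output: (6, 32, 547)

Answer: (6, 32, 547)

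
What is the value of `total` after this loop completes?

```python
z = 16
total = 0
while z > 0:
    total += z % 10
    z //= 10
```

Sum digits of 16
`total` takes the values: 0 → 6 → 7

Answer: 7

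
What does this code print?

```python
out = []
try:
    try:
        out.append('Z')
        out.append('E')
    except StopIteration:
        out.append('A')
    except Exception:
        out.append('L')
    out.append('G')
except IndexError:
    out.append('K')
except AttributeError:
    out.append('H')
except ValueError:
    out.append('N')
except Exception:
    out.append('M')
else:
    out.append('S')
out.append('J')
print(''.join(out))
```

Execution trace: 'Z' (inner try body) → 'E' (inner try body, no exception) → 'G' (try body, no exception) → 'S' (else) → 'J' (after the try/except). Output: ZEGSJ

Answer: ZEGSJ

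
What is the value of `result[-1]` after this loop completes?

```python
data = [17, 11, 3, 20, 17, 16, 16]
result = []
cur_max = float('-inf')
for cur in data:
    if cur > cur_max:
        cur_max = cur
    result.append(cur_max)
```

Running max ends at 20
`result` takes the values: [] → [17] → [17, 17] → [17, 17, 17] → [17, 17, 17, 20] → [17, 17, 17, 20, 20] → [17, 17, 17, 20, 20, 20] → [17, 17, 17, 20, 20, 20, 20]
So `result[-1]` = 20

Answer: 20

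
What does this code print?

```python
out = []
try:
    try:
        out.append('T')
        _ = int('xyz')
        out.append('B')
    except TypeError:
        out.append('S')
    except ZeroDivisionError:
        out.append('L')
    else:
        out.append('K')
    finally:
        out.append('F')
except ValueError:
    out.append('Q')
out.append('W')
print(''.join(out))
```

Execution trace: 'T' (try body) → 'F' (finally) → 'Q' (outer except ValueError) → 'W' (after the try/except). Output: TFQW

Answer: TFQW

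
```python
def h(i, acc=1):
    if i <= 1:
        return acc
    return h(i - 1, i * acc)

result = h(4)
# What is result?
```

Accumulator trace (n, acc): (4, 1) -> (3, 4) -> (2, 12) -> (1, 24) -> return 24

Answer: 24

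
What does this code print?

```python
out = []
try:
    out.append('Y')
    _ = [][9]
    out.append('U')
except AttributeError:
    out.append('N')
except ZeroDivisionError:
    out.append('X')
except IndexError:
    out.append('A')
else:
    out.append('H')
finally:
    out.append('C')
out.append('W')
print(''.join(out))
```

Execution trace: 'Y' (try body) → 'A' (except IndexError) → 'C' (finally) → 'W' (after the try/except). Output: YACW

Answer: YACW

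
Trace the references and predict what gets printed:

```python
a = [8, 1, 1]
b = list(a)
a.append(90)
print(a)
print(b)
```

Key concept: list() constructor creates copy.
Step by step:
`a = [8, 1, 1]` → a = [8, 1, 1]
`b = list(a)` → b = [8, 1, 1]
`a.append(90)` → a = [8, 1, 1, 90]
`print(a)` → prints [8, 1, 1, 90]
`print(b)` → prints [8, 1, 1]

Answer:
[8, 1, 1, 90]
[8, 1, 1]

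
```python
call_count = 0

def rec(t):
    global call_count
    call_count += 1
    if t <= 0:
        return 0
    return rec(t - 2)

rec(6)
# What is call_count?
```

Linear recursion stepping by 2: 4 calls from t=6 down to ≤0.

Answer: 4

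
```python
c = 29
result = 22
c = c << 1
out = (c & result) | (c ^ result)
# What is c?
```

Trace:
`c = 29` → c = 29
`result = 22` → result = 22
`c = c << 1` → c = 58
`out = (c & result) | (c ^ result)` → out = 62
So c = 58

Answer: 58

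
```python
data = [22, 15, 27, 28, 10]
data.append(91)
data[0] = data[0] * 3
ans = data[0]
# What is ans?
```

Trace:
`data = [22, 15, 27, 28, 10]` → data = [22, 15, 27, 28, 10]
`data.append(91)` → data = [22, 15, 27, 28, 10, 91]
`data[0] = data[0] * 3` → data = [66, 15, 27, 28, 10, 91]
`ans = data[0]` → ans = 66
So ans = 66

Answer: 66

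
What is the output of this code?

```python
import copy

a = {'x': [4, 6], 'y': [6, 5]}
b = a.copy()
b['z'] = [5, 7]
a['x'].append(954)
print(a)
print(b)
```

Key concept: shallow copy of dict with mutable values.
Step by step:
`a = {'x': [4, 6], 'y': [6, 5]}` → a = {'x': [4, 6], 'y': [6, 5]}
`b = a.copy()` → b = {'x': [4, 6], 'y': [6, 5]}
`b['z'] = [5, 7]` → b = {'x': [4, 6], 'y': [6, 5], 'z': [5, 7]}
`a['x'].append(954)` → a = {'x': [4, 6, 954], 'y': [6, 5]}; b = {'x': [4, 6, 954], 'y': [6, 5], 'z': [5, 7]}
`print(a)` → prints {'x': [4, 6, 954], 'y': [6, 5]}
`print(b)` → prints {'x': [4, 6, 954], 'y': [6, 5], 'z': [5, 7]}

Answer:
{'x': [4, 6, 954], 'y': [6, 5]}
{'x': [4, 6, 954], 'y': [6, 5], 'z': [5, 7]}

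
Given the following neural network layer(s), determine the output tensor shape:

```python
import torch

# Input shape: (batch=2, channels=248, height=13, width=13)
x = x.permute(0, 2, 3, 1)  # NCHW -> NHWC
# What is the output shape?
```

Input: (2, 248, 13, 13) -> Output: (2, 13, 13, 248)

Answer: (2, 13, 13, 248)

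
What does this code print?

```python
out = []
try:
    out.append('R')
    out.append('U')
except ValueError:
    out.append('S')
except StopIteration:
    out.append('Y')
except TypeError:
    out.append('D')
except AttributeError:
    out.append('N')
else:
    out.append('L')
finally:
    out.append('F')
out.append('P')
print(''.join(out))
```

Execution trace: 'R' (try body) → 'U' (try body, no exception) → 'L' (else) → 'F' (finally) → 'P' (after the try/except). Output: RULFP

Answer: RULFP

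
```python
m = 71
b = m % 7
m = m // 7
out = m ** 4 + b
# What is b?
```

Trace:
`m = 71` → m = 71
`b = m % 7` → b = 1
`m = m // 7` → m = 10
`out = m ** 4 + b` → out = 10001
So b = 1

Answer: 1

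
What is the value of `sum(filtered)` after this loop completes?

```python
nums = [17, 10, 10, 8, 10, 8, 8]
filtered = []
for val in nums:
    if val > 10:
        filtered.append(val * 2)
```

Sum of doubled values > 10
`filtered` takes the values: [] → [34]
So `sum(filtered)` = 34

Answer: 34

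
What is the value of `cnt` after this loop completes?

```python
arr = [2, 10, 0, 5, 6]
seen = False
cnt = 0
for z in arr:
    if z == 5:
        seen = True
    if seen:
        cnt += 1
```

Count elements after first 5 in [2, 10, 0, 5, 6]
`cnt` takes the values: 0 → 1 → 2

Answer: 2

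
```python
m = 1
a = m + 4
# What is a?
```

Trace:
`m = 1` → m = 1
`a = m + 4` → a = 5
So a = 5

Answer: 5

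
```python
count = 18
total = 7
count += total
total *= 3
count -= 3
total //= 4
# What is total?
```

Trace:
`count = 18` → count = 18
`total = 7` → total = 7
`count += total` → count = 25
`total *= 3` → total = 21
`count -= 3` → count = 22
`total //= 4` → total = 5
So total = 5

Answer: 5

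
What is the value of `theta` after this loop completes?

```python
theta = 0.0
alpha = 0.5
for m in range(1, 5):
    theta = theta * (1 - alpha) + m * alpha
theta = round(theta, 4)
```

Moving average with lr=0.5
`theta` takes the values: 0.0 → 0.5 → 1.25 → 2.125 → 3.0625

Answer: 3.0625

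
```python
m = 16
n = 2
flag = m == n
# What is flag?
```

Trace:
`m = 16` → m = 16
`n = 2` → n = 2
`flag = m == n` → flag = False
So flag = False

Answer: False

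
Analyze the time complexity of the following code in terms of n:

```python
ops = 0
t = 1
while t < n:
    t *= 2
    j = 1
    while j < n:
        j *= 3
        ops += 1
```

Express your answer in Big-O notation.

Each loop level contributes: log n × log n. Multiplying the contributions gives O(log² n).

Answer: O(log² n)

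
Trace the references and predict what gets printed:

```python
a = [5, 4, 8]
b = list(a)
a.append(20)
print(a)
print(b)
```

Key concept: list() constructor creates copy.
Step by step:
`a = [5, 4, 8]` → a = [5, 4, 8]
`b = list(a)` → b = [5, 4, 8]
`a.append(20)` → a = [5, 4, 8, 20]
`print(a)` → prints [5, 4, 8, 20]
`print(b)` → prints [5, 4, 8]

Answer:
[5, 4, 8, 20]
[5, 4, 8]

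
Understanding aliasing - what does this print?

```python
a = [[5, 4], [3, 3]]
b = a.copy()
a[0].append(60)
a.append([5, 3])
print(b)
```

Key concept: shallow copy with nested lists.
Step by step:
`a = [[5, 4], [3, 3]]` → a = [[5, 4], [3, 3]]
`b = a.copy()` → b = [[5, 4], [3, 3]]
`a[0].append(60)` → a = [[5, 4, 60], [3, 3]]; b = [[5, 4, 60], [3, 3]]
`a.append([5, 3])` → a = [[5, 4, 60], [3, 3], [5, 3]]
`print(b)` → prints [[5, 4, 60], [3, 3]]

Answer: [[5, 4, 60], [3, 3]]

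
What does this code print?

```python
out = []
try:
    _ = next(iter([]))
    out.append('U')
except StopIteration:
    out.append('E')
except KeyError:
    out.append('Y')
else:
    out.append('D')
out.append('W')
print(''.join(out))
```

Execution trace: 'E' (except StopIteration) → 'W' (after the try/except). Output: EW

Answer: EW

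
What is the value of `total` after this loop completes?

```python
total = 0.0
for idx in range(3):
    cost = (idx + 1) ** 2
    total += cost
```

Sum of squared losses 1² + 2² + ... + 3²
`total` takes the values: 0.0 → 1.0 → 5.0 → 14.0

Answer: 14.0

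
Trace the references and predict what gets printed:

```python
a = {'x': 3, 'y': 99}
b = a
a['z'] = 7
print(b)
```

Key concept: dict aliasing.
Step by step:
`a = {'x': 3, 'y': 99}` → a = {'x': 3, 'y': 99}
`b = a` → b = {'x': 3, 'y': 99} (same object as a)
`a['z'] = 7` → a = {'x': 3, 'y': 99, 'z': 7} (same object as b); b = {'x': 3, 'y': 99, 'z': 7} (same object as a)
`print(b)` → prints {'x': 3, 'y': 99, 'z': 7}

Answer: {'x': 3, 'y': 99, 'z': 7}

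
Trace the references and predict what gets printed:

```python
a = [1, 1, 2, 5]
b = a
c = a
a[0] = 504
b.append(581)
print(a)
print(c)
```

Key concept: multiple aliases.
Step by step:
`a = [1, 1, 2, 5]` → a = [1, 1, 2, 5]
`b = a` → b = [1, 1, 2, 5] (same object as a)
`c = a` → c = [1, 1, 2, 5] (same object as a, b)
`a[0] = 504` → a = [504, 1, 2, 5] (same object as b, c); b = [504, 1, 2, 5] (same object as a, c); c = [504, 1, 2, 5] (same object as a, b)
`b.append(581)` → a = [504, 1, 2, 5, 581] (same object as b, c); b = [504, 1, 2, 5, 581] (same object as a, c); c = [504, 1, 2, 5, 581] (same object as a, b)
`print(a)` → prints [504, 1, 2, 5, 581]
`print(c)` → prints [504, 1, 2, 5, 581]

Answer:
[504, 1, 2, 5, 581]
[504, 1, 2, 5, 581]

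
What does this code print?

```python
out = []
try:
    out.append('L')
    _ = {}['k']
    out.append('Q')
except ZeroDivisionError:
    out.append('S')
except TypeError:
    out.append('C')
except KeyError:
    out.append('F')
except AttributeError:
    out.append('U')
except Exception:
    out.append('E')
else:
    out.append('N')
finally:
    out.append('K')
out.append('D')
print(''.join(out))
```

Execution trace: 'L' (try body) → 'F' (except KeyError) → 'K' (finally) → 'D' (after the try/except). Output: LFKD

Answer: LFKD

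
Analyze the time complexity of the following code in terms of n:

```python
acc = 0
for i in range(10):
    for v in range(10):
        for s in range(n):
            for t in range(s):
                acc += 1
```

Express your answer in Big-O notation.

Each loop level contributes: 1 × 1 × n × n. Multiplying the contributions gives O(n^2).

Answer: O(n^2)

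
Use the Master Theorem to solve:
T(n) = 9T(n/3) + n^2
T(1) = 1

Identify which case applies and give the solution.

a=9, b=3, f(n)=n^2. log_3(9) = 2. Since c=2 = 2, Case 2 applies: T(n) = Θ(n^log_b(a) · log n) = O(n^2 log n).

Answer: O(n^2 log n) - Case 2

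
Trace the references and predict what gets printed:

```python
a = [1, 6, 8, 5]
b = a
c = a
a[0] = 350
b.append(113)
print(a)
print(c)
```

Key concept: multiple aliases.
Step by step:
`a = [1, 6, 8, 5]` → a = [1, 6, 8, 5]
`b = a` → b = [1, 6, 8, 5] (same object as a)
`c = a` → c = [1, 6, 8, 5] (same object as a, b)
`a[0] = 350` → a = [350, 6, 8, 5] (same object as b, c); b = [350, 6, 8, 5] (same object as a, c); c = [350, 6, 8, 5] (same object as a, b)
`b.append(113)` → a = [350, 6, 8, 5, 113] (same object as b, c); b = [350, 6, 8, 5, 113] (same object as a, c); c = [350, 6, 8, 5, 113] (same object as a, b)
`print(a)` → prints [350, 6, 8, 5, 113]
`print(c)` → prints [350, 6, 8, 5, 113]

Answer:
[350, 6, 8, 5, 113]
[350, 6, 8, 5, 113]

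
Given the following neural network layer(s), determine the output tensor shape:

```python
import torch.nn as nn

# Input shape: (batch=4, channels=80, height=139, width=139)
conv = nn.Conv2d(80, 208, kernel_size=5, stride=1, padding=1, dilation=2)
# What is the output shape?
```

Input: (4, 80, 139, 139) -> Output: (4, 208, 133, 133)

Answer: (4, 208, 133, 133)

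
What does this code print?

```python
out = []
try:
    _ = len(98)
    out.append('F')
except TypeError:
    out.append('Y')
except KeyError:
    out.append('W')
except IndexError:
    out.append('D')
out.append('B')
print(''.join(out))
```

Execution trace: 'Y' (except TypeError) → 'B' (after the try/except). Output: YB

Answer: YB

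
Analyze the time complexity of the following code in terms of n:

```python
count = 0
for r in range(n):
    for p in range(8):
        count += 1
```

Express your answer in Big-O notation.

Each loop level contributes: n × 1. Multiplying the contributions gives O(n).

Answer: O(n)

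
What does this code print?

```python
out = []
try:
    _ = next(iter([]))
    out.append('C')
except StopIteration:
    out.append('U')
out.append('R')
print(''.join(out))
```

Execution trace: 'U' (except StopIteration) → 'R' (after the try/except). Output: UR

Answer: UR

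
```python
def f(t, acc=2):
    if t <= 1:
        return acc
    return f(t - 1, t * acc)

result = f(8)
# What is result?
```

Accumulator trace (n, acc): (8, 2) -> (7, 16) -> (6, 112) -> (5, 672) -> (4, 3360) -> (3, 13440) -> (2, 40320) -> (1, 80640) -> return 80640

Answer: 80640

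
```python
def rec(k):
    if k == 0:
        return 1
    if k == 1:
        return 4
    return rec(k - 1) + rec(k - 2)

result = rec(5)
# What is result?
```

Build up from base cases: rec(0)=1, rec(1)=4, rec(2)=5, rec(3)=9, rec(4)=14, rec(5)=23

Answer: 23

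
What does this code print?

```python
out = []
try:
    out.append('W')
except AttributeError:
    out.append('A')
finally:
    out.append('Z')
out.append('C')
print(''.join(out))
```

Execution trace: 'W' (try body, no exception) → 'Z' (finally) → 'C' (after the try/except). Output: WZC

Answer: WZC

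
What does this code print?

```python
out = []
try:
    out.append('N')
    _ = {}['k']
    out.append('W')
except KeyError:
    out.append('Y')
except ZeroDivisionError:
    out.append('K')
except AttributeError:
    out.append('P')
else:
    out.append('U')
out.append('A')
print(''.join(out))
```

Execution trace: 'N' (try body) → 'Y' (except KeyError) → 'A' (after the try/except). Output: NYA

Answer: NYA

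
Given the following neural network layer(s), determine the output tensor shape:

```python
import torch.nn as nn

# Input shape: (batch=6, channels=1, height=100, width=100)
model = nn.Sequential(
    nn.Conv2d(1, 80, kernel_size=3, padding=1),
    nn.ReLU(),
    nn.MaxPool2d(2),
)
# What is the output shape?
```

Input: (6, 1, 100, 100) -> after Conv2d: (6, 80, 100, 100) -> after ReLU: (6, 80, 100, 100) -> Output: (6, 80, 50, 50)

Answer: (6, 80, 50, 50)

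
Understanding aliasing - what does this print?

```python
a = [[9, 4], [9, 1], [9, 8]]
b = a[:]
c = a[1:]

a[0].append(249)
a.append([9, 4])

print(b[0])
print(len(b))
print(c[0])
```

Key concept: slice with nested mutation.
Step by step:
`a = [[9, 4], [9, 1], [9, 8]]` → a = [[9, 4], [9, 1], [9, 8]]
`b = a[:]` → b = [[9, 4], [9, 1], [9, 8]]
`c = a[1:]` → c = [[9, 1], [9, 8]]
`a[0].append(249)` → a = [[9, 4, 249], [9, 1], [9, 8]]; b = [[9, 4, 249], [9, 1], [9, 8]]
`a.append([9, 4])` → a = [[9, 4, 249], [9, 1], [9, 8], [9, 4]]
`print(b[0])` → prints [9, 4, 249]
`print(len(b))` → prints 3
`print(c[0])` → prints [9, 1]

Answer:
[9, 4, 249]
3
[9, 1]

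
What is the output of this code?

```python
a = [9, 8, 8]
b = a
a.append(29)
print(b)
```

Key concept: basic list aliasing.
Step by step:
`a = [9, 8, 8]` → a = [9, 8, 8]
`b = a` → b = [9, 8, 8] (same object as a)
`a.append(29)` → a = [9, 8, 8, 29] (same object as b); b = [9, 8, 8, 29] (same object as a)
`print(b)` → prints [9, 8, 8, 29]

Answer: [9, 8, 8, 29]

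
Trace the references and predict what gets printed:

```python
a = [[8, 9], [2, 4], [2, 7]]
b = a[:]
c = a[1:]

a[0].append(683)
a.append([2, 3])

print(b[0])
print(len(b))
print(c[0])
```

Key concept: slice with nested mutation.
Step by step:
`a = [[8, 9], [2, 4], [2, 7]]` → a = [[8, 9], [2, 4], [2, 7]]
`b = a[:]` → b = [[8, 9], [2, 4], [2, 7]]
`c = a[1:]` → c = [[2, 4], [2, 7]]
`a[0].append(683)` → a = [[8, 9, 683], [2, 4], [2, 7]]; b = [[8, 9, 683], [2, 4], [2, 7]]
`a.append([2, 3])` → a = [[8, 9, 683], [2, 4], [2, 7], [2, 3]]
`print(b[0])` → prints [8, 9, 683]
`print(len(b))` → prints 3
`print(c[0])` → prints [2, 4]

Answer:
[8, 9, 683]
3
[2, 4]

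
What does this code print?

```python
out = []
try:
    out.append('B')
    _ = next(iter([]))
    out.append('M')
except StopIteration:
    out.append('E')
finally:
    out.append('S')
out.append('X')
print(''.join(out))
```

Execution trace: 'B' (try body) → 'E' (except StopIteration) → 'S' (finally) → 'X' (after the try/except). Output: BESX

Answer: BESX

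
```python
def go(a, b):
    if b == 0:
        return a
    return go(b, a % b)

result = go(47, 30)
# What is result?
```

go(47, 30) -> go(30, 17) -> go(17, 13) -> go(13, 4) -> go(4, 1) -> go(1, 0) -> 1

Answer: 1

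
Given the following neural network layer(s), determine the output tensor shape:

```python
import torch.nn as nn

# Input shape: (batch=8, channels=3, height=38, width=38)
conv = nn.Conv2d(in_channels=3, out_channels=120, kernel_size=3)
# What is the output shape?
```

Input: (8, 3, 38, 38) -> Output: (8, 120, 36, 36)

Answer: (8, 120, 36, 36)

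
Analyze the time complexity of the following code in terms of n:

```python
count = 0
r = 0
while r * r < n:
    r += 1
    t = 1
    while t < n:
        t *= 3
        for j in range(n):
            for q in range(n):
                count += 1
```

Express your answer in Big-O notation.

Each loop level contributes: √n × log n × n × n. Multiplying the contributions gives O(n^2√n log n).

Answer: O(n^2√n log n)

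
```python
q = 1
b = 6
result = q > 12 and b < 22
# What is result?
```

Trace:
`q = 1` → q = 1
`b = 6` → b = 6
`result = q > 12 and b < 22` → result = False
So result = False

Answer: False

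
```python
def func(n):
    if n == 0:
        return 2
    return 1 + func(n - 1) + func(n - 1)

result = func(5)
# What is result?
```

func(n) = 1 + 2·func(n-1), func(0)=2. Closed form: (2+1)·2^5 - 1 = 95.

Answer: 95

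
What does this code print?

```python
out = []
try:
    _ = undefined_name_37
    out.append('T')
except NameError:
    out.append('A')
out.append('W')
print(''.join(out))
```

Execution trace: 'A' (except NameError) → 'W' (after the try/except). Output: AW

Answer: AW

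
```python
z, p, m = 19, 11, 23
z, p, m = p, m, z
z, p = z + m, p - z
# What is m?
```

Trace:
`z, p, m = 19, 11, 23` → z = 19; p = 11; m = 23
`z, p, m = p, m, z` → z = 11; p = 23; m = 19
`z, p = z + m, p - z` → z = 30; p = 12
So m = 19

Answer: 19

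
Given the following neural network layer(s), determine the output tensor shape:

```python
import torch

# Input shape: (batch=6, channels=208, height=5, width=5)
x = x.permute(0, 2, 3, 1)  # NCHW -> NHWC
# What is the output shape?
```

Input: (6, 208, 5, 5) -> Output: (6, 5, 5, 208)

Answer: (6, 5, 5, 208)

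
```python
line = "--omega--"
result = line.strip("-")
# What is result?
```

Trace:
`line = "--omega--"` → line = '--omega--'
`result = line.strip("-")` → result = 'omega'
So result = 'omega'

Answer: 'omega'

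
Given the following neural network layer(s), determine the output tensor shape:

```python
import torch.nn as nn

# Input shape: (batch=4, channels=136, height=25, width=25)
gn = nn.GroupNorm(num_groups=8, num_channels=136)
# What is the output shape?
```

Input: (4, 136, 25, 25) -> Output: (4, 136, 25, 25)

Answer: (4, 136, 25, 25)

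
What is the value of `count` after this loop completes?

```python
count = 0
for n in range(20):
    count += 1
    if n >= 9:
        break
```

Loop breaks when n reaches 9, count is 10
`count` takes the values: 0 → 1 → 2 → 3 → 4 → 5 → 6 → 7 → 8 → 9 → 10

Answer: 10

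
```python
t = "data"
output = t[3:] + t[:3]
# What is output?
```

Trace:
`t = "data"` → t = 'data'
`output = t[3:] + t[:3]` → output = 'adat'
So output = 'adat'

Answer: 'adat'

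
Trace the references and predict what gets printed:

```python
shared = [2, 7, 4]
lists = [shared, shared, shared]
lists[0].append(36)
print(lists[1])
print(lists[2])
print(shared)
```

Key concept: list of same reference.
Step by step:
`shared = [2, 7, 4]` → shared = [2, 7, 4]
`lists = [shared, shared, shared]` → lists = [[2, 7, 4], [2, 7, 4], [2, 7, 4]]
`lists[0].append(36)` → shared = [2, 7, 4, 36]; lists = [[2, 7, 4, 36], [2, 7, 4, 36], [2, 7, 4, 36]]
`print(lists[1])` → prints [2, 7, 4, 36]
`print(lists[2])` → prints [2, 7, 4, 36]
`print(shared)` → prints [2, 7, 4, 36]

Answer:
[2, 7, 4, 36]
[2, 7, 4, 36]
[2, 7, 4, 36]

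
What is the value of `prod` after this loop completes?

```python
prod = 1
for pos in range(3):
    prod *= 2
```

2^3 = 8
`prod` takes the values: 1 → 2 → 4 → 8

Answer: 8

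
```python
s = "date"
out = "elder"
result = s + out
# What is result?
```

Trace:
`s = "date"` → s = 'date'
`out = "elder"` → out = 'elder'
`result = s + out` → result = 'dateelder'
So result = 'dateelder'

Answer: 'dateelder'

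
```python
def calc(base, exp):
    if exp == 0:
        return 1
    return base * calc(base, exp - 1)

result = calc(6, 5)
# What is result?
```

calc(6, 5) = 6 * 6 * 6 * 6 * 6 = 7776

Answer: 7776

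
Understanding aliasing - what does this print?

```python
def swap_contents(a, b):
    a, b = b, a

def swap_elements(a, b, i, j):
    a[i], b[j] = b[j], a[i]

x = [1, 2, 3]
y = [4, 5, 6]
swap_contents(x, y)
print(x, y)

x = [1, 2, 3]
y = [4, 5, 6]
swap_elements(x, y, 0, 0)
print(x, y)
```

Key concept: parameter rebinding vs mutation.
Step by step:
`x = [1, 2, 3]` → x = [1, 2, 3]
`y = [4, 5, 6]` → y = [4, 5, 6]
`swap_contents(x, y)` → no visible change to tracked variables
`print(x, y)` → prints [1, 2, 3] [4, 5, 6]
`x = [1, 2, 3]` → x = [1, 2, 3]
`y = [4, 5, 6]` → y = [4, 5, 6]
`swap_elements(x, y, 0, 0)` → x = [4, 2, 3]; y = [1, 5, 6]
`print(x, y)` → prints [4, 2, 3] [1, 5, 6]

Answer:
[1, 2, 3] [4, 5, 6]
[4, 2, 3] [1, 5, 6]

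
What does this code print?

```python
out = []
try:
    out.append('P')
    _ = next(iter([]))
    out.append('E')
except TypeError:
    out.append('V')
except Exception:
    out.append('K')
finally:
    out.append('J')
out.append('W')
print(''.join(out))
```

Execution trace: 'P' (try body) → 'K' (except Exception) → 'J' (finally) → 'W' (after the try/except). Output: PKJW

Answer: PKJW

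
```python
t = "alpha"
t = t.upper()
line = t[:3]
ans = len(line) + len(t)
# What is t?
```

Trace:
`t = "alpha"` → t = 'alpha'
`t = t.upper()` → t = 'ALPHA'
`line = t[:3]` → line = 'ALP'
`ans = len(line) + len(t)` → ans = 8
So t = 'ALPHA'

Answer: 'ALPHA'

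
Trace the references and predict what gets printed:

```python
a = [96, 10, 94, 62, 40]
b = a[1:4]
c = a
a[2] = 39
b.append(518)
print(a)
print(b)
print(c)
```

Key concept: slice vs alias.
Step by step:
`a = [96, 10, 94, 62, 40]` → a = [96, 10, 94, 62, 40]
`b = a[1:4]` → b = [10, 94, 62]
`c = a` → c = [96, 10, 94, 62, 40] (same object as a)
`a[2] = 39` → a = [96, 10, 39, 62, 40] (same object as c); c = [96, 10, 39, 62, 40] (same object as a)
`b.append(518)` → b = [10, 94, 62, 518]
`print(a)` → prints [96, 10, 39, 62, 40]
`print(b)` → prints [10, 94, 62, 518]
`print(c)` → prints [96, 10, 39, 62, 40]

Answer:
[96, 10, 39, 62, 40]
[10, 94, 62, 518]
[96, 10, 39, 62, 40]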